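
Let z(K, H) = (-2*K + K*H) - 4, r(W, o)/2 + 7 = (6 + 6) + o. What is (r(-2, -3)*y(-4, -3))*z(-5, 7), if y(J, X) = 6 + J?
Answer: -232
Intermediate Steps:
r(W, o) = 10 + 2*o (r(W, o) = -14 + 2*((6 + 6) + o) = -14 + 2*(12 + o) = -14 + (24 + 2*o) = 10 + 2*o)
z(K, H) = -4 - 2*K + H*K (z(K, H) = (-2*K + H*K) - 4 = -4 - 2*K + H*K)
(r(-2, -3)*y(-4, -3))*z(-5, 7) = ((10 + 2*(-3))*(6 - 4))*(-4 - 2*(-5) + 7*(-5)) = ((10 - 6)*2)*(-4 + 10 - 35) = (4*2)*(-29) = 8*(-29) = -232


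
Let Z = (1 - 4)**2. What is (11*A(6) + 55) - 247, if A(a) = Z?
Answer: -93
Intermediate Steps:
Z = 9 (Z = (-3)**2 = 9)
A(a) = 9
(11*A(6) + 55) - 247 = (11*9 + 55) - 247 = (99 + 55) - 247 = 154 - 247 = -93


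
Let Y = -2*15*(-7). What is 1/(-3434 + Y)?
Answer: -1/3224 ≈ -0.00031017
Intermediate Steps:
Y = 210 (Y = -30*(-7) = 210)
1/(-3434 + Y) = 1/(-3434 + 210) = 1/(-3224) = -1/3224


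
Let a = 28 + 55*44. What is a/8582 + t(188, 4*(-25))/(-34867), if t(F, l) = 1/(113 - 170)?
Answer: 49645003/174041121 ≈ 0.28525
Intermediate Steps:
t(F, l) = -1/57 (t(F, l) = 1/(-57) = -1/57)
a = 2448 (a = 28 + 2420 = 2448)
a/8582 + t(188, 4*(-25))/(-34867) = 2448/8582 - 1/57/(-34867) = 2448*(1/8582) - 1/57*(-1/34867) = 1224/4291 + 1/1987419 = 49645003/174041121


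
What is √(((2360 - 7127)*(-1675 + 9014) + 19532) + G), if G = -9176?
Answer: 3*I*√3886073 ≈ 5913.9*I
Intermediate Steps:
√(((2360 - 7127)*(-1675 + 9014) + 19532) + G) = √(((2360 - 7127)*(-1675 + 9014) + 19532) - 9176) = √((-4767*7339 + 19532) - 9176) = √((-34985013 + 19532) - 9176) = √(-34965481 - 9176) = √(-34974657) = 3*I*√3886073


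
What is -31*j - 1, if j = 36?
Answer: -1117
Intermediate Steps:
-31*j - 1 = -31*36 - 1 = -1116 - 1 = -1117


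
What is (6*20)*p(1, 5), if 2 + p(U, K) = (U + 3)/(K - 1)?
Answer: -120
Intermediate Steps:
p(U, K) = -2 + (3 + U)/(-1 + K) (p(U, K) = -2 + (U + 3)/(K - 1) = -2 + (3 + U)/(-1 + K))
(6*20)*p(1, 5) = (6*20)*((5 + 1 - 2*5)/(-1 + 5)) = 120*((5 + 1 - 10)/4) = 120*((¼)*(-4)) = 120*(-1) = -120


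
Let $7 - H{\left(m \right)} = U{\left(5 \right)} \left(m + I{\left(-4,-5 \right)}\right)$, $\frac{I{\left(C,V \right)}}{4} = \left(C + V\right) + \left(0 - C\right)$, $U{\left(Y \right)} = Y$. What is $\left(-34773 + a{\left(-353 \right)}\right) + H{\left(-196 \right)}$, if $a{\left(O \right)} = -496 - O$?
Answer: $-33829$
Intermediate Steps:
$I{\left(C,V \right)} = 4 V$ ($I{\left(C,V \right)} = 4 \left(\left(C + V\right) + \left(0 - C\right)\right) = 4 \left(\left(C + V\right) - C\right) = 4 V$)
$H{\left(m \right)} = 107 - 5 m$ ($H{\left(m \right)} = 7 - 5 \left(m + 4 \left(-5\right)\right) = 7 - 5 \left(m - 20\right) = 7 - 5 \left(-20 + m\right) = 7 - \left(-100 + 5 m\right) = 107 - 5 m$)
$\left(-34773 + a{\left(-353 \right)}\right) + H{\left(-196 \right)} = \left(-34773 - 143\right) + \left(107 - -980\right) = \left(-34773 + \left(-496 + 353\right)\right) + \left(107 + 980\right) = \left(-34773 - 143\right) + 1087 = -34916 + 1087 = -33829$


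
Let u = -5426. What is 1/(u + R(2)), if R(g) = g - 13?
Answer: -1/5437 ≈ -0.00018393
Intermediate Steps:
R(g) = -13 + g
1/(u + R(2)) = 1/(-5426 + (-13 + 2)) = 1/(-5426 - 11) = 1/(-5437) = -1/5437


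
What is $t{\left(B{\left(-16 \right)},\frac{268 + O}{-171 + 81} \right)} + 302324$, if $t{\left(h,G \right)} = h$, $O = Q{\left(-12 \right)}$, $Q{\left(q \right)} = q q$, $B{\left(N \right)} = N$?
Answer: $302308$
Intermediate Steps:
$Q{\left(q \right)} = q^{2}$
$O = 144$ ($O = \left(-12\right)^{2} = 144$)
$t{\left(B{\left(-16 \right)},\frac{268 + O}{-171 + 81} \right)} + 302324 = -16 + 302324 = 302308$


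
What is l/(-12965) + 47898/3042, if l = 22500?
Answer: 6139473/438217 ≈ 14.010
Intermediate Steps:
l/(-12965) + 47898/3042 = 22500/(-12965) + 47898/3042 = 22500*(-1/12965) + 47898*(1/3042) = -4500/2593 + 2661/169 = 6139473/438217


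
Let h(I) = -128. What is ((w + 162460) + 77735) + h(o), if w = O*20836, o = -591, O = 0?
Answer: 240067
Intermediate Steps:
w = 0 (w = 0*20836 = 0)
((w + 162460) + 77735) + h(o) = ((0 + 162460) + 77735) - 128 = (162460 + 77735) - 128 = 240195 - 128 = 240067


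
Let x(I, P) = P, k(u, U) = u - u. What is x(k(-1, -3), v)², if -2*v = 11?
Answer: 121/4 ≈ 30.250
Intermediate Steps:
v = -11/2 (v = -½*11 = -11/2 ≈ -5.5000)
k(u, U) = 0
x(k(-1, -3), v)² = (-11/2)² = 121/4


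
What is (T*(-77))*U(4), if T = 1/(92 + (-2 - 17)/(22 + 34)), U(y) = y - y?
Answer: 0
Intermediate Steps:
U(y) = 0
T = 56/5133 (T = 1/(92 - 19/56) = 1/(5133/56) = 56/5133 ≈ 0.010910)
(T*(-77))*U(4) = ((56/5133)*(-77))*0 = -4312/5133*0 = 0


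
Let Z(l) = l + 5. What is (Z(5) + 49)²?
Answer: 3481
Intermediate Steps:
Z(l) = 5 + l
(Z(5) + 49)² = ((5 + 5) + 49)² = (10 + 49)² = 59² = 3481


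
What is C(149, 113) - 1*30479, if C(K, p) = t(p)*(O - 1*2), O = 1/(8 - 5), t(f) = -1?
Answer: -91432/3 ≈ -30477.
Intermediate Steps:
O = 1/3 ≈ 0.33333
C(K, p) = 5/3 (C(K, p) = -(1/3 - 1*2) = -(1/3 - 2) = -1*(-5/3) = 5/3)
C(149, 113) - 1*30479 = 5/3 - 1*30479 = 5/3 - 30479 = -91432/3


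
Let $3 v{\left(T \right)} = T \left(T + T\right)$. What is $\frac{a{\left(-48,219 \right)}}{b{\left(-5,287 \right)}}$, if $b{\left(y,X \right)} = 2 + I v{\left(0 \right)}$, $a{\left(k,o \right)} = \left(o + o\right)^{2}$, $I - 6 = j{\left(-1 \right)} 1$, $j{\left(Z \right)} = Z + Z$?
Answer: $95922$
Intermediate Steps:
$j{\left(Z \right)} = 2 Z$
$I = 4$ ($I = 6 + 2 \left(-1\right) 1 = 6 - 2 = 4$)
$a{\left(k,o \right)} = 4 o^{2}$ ($a{\left(k,o \right)} = \left(2 o\right)^{2} = 4 o^{2}$)
$v{\left(T \right)} = \frac{2 T^{2}}{3}$ ($v{\left(T \right)} = \frac{T \left(T + T\right)}{3} = \frac{T 2 T}{3} = \frac{2 T^{2}}{3}$)
$b{\left(y,X \right)} = 2$ ($b{\left(y,X \right)} = 2 + 4 \frac{2 \cdot 0^{2}}{3} = 2 + 4 \cdot \frac{2}{3} \cdot 0 = 2 + 4 \cdot 0 = 2 + 0 = 2$)
$\frac{a{\left(-48,219 \right)}}{b{\left(-5,287 \right)}} = \frac{4 \cdot 219^{2}}{2} = 4 \cdot 47961 \cdot \frac{1}{2} = 191844 \cdot \frac{1}{2} = 95922$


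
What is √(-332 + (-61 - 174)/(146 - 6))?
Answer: I*√65401/14 ≈ 18.267*I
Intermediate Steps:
√(-332 + (-61 - 174)/(146 - 6)) = √(-332 - 235/140) = √(-332 - 235*1/140) = √(-332 - 47/28) = √(-9343/28) = I*√65401/14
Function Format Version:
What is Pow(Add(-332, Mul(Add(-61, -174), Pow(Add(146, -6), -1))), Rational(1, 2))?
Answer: Mul(Rational(1, 14), I, Pow(65401, Rational(1, 2))) ≈ Mul(18.267, I)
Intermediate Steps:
Pow(Add(-332, Mul(Add(-61, -174), Pow(Add(146, -6), -1))), Rational(1, 2)) = Pow(Add(-332, Mul(-235, Pow(140, -1))), Rational(1, 2)) = Pow(Add(-332, Mul(-235, Rational(1, 140))), Rational(1, 2)) = Pow(Add(-332, Rational(-47, 28)), Rational(1, 2)) = Pow(Rational(-9343, 28), Rational(1, 2)) = Mul(Rational(1, 14), I, Pow(65401, Rational(1, 2)))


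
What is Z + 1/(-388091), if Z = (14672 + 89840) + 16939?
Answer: 47134040040/388091 ≈ 1.2145e+5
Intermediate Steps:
Z = 121451 (Z = 104512 + 16939 = 121451)
Z + 1/(-388091) = 121451 + 1/(-388091) = 121451 - 1/388091 = 47134040040/388091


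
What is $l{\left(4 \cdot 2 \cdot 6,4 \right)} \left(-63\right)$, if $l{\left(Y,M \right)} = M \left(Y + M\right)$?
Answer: $-13104$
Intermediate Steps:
$l{\left(Y,M \right)} = M \left(M + Y\right)$
$l{\left(4 \cdot 2 \cdot 6,4 \right)} \left(-63\right) = 4 \left(4 + 4 \cdot 2 \cdot 6\right) \left(-63\right) = 4 \left(4 + 8 \cdot 6\right) \left(-63\right) = 4 \left(4 + 48\right) \left(-63\right) = 4 \cdot 52 \left(-63\right) = 208 \left(-63\right) = -13104$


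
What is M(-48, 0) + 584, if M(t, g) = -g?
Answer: 584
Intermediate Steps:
M(-48, 0) + 584 = -1*0 + 584 = 0 + 584 = 584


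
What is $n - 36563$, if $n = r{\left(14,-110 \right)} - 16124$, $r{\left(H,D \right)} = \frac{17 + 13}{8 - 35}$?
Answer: $- \frac{474193}{9} \approx -52688.0$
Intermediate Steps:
$r{\left(H,D \right)} = - \frac{10}{9}$ ($r{\left(H,D \right)} = \frac{30}{-27} = 30 \left(- \frac{1}{27}\right) = - \frac{10}{9}$)
$n = - \frac{145126}{9}$ ($n = - \frac{10}{9} - 16124 = - \frac{145126}{9} \approx -16125.0$)
$n - 36563 = - \frac{145126}{9} - 36563 = - \frac{474193}{9}$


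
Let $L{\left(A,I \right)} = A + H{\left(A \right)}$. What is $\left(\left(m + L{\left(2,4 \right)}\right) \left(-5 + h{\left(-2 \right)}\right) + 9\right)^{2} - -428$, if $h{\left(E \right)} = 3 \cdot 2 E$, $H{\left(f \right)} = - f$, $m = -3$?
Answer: $4028$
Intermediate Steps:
$h{\left(E \right)} = 6 E$
$L{\left(A,I \right)} = 0$ ($L{\left(A,I \right)} = A - A = 0$)
$\left(\left(m + L{\left(2,4 \right)}\right) \left(-5 + h{\left(-2 \right)}\right) + 9\right)^{2} - -428 = \left(\left(-3 + 0\right) \left(-5 + 6 \left(-2\right)\right) + 9\right)^{2} - -428 = \left(- 3 \left(-5 - 12\right) + 9\right)^{2} + 428 = \left(\left(-3\right) \left(-17\right) + 9\right)^{2} + 428 = \left(51 + 9\right)^{2} + 428 = 60^{2} + 428 = 3600 + 428 = 4028$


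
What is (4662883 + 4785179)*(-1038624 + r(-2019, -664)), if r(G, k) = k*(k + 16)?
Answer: -5747747413824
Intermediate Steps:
r(G, k) = k*(16 + k)
(4662883 + 4785179)*(-1038624 + r(-2019, -664)) = (4662883 + 4785179)*(-1038624 - 664*(16 - 664)) = 9448062*(-1038624 - 664*(-648)) = 9448062*(-1038624 + 430272) = 9448062*(-608352) = -5747747413824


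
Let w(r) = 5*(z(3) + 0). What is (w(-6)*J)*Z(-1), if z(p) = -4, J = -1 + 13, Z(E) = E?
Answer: 240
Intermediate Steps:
J = 12
w(r) = -20 (w(r) = 5*(-4 + 0) = 5*(-4) = -20)
(w(-6)*J)*Z(-1) = -20*12*(-1) = -240*(-1) = 240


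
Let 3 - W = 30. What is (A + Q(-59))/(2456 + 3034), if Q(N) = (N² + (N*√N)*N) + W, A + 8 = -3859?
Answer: -413/5490 + 3481*I*√59/5490 ≈ -0.075228 + 4.8703*I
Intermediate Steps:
W = -27 (W = 3 - 1*30 = 3 - 30 = -27)
A = -3867 (A = -8 - 3859 = -3867)
Q(N) = -27 + N² + N^(5/2) (Q(N) = (N² + (N*√N)*N) - 27 = (N² + N^(3/2)*N) - 27 = (N² + N^(5/2)) - 27 = -27 + N² + N^(5/2))
(A + Q(-59))/(2456 + 3034) = (-3867 + (-27 + (-59)² + (-59)^(5/2)))/(2456 + 3034) = (-3867 + (-27 + 3481 + 3481*I*√59))/5490 = (-3867 + (3454 + 3481*I*√59))*(1/5490) = (-413 + 3481*I*√59)*(1/5490) = -413/5490 + 3481*I*√59/5490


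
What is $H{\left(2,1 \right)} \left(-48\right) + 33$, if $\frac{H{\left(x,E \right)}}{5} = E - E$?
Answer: $33$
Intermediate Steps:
$H{\left(x,E \right)} = 0$ ($H{\left(x,E \right)} = 5 \left(E - E\right) = 5 \cdot 0 = 0$)
$H{\left(2,1 \right)} \left(-48\right) + 33 = 0 \left(-48\right) + 33 = 0 + 33 = 33$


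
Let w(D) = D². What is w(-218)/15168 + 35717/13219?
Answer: 292493803/50126448 ≈ 5.8351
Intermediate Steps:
w(-218)/15168 + 35717/13219 = (-218)²/15168 + 35717/13219 = 47524*(1/15168) + 35717*(1/13219) = 11881/3792 + 35717/13219 = 292493803/50126448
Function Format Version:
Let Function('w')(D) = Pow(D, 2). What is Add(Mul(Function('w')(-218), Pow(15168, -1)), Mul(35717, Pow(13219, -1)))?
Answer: Rational(292493803, 50126448) ≈ 5.8351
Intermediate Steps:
Add(Mul(Function('w')(-218), Pow(15168, -1)), Mul(35717, Pow(13219, -1))) = Add(Mul(Pow(-218, 2), Pow(15168, -1)), Mul(35717, Pow(13219, -1))) = Add(Mul(47524, Rational(1, 15168)), Mul(35717, Rational(1, 13219))) = Add(Rational(11881, 3792), Rational(35717, 13219)) = Rational(292493803, 50126448)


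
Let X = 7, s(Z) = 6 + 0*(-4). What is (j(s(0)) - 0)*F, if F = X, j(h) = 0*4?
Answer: 0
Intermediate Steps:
s(Z) = 6 (s(Z) = 6 + 0 = 6)
j(h) = 0
F = 7
(j(s(0)) - 0)*F = (0 - 0)*7 = (0 - 1*0)*7 = (0 + 0)*7 = 0*7 = 0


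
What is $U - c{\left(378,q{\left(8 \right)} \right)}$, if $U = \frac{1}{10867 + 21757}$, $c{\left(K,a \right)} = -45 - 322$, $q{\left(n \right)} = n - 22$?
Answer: $\frac{11973009}{32624} \approx 367.0$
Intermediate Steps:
$q{\left(n \right)} = -22 + n$
$c{\left(K,a \right)} = -367$ ($c{\left(K,a \right)} = -45 - 322 = -367$)
$U = \frac{1}{32624} \approx 3.0652 \cdot 10^{-5}$
$U - c{\left(378,q{\left(8 \right)} \right)} = \frac{1}{32624} - -367 = \frac{1}{32624} + 367 = \frac{11973009}{32624}$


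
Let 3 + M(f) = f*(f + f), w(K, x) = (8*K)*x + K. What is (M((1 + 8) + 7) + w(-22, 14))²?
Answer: 3908529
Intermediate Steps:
w(K, x) = K + 8*K*x (w(K, x) = 8*K*x + K = K + 8*K*x)
M(f) = -3 + 2*f² (M(f) = -3 + f*(f + f) = -3 + f*(2*f) = -3 + 2*f²)
(M((1 + 8) + 7) + w(-22, 14))² = ((-3 + 2*((1 + 8) + 7)²) - 22*(1 + 8*14))² = ((-3 + 2*(9 + 7)²) - 22*(1 + 112))² = ((-3 + 2*16²) - 22*113)² = ((-3 + 2*256) - 2486)² = ((-3 + 512) - 2486)² = (509 - 2486)² = (-1977)² = 3908529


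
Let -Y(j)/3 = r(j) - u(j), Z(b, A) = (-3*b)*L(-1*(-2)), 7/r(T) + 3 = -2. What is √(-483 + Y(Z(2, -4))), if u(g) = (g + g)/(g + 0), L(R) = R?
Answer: 2*I*√2955/5 ≈ 21.744*I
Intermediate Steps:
r(T) = -7/5 (r(T) = 7/(-3 - 2) = 7/(-5) = 7*(-⅕) = -7/5)
u(g) = 2 (u(g) = (2*g)/g = 2)
Z(b, A) = -6*b (Z(b, A) = (-3*b)*(-1*(-2)) = -3*b*2 = -6*b)
Y(j) = 51/5 (Y(j) = -3*(-7/5 - 1*2) = -3*(-7/5 - 2) = -3*(-17/5) = 51/5)
√(-483 + Y(Z(2, -4))) = √(-483 + 51/5) = √(-2364/5) = 2*I*√2955/5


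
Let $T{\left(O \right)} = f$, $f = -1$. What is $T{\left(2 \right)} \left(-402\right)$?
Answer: $402$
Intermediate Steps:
$T{\left(O \right)} = -1$
$T{\left(2 \right)} \left(-402\right) = \left(-1\right) \left(-402\right) = 402$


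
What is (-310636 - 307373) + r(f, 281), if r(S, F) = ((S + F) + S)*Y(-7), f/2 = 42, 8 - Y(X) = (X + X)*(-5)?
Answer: -645847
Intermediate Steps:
Y(X) = 8 + 10*X (Y(X) = 8 - (X + X)*(-5) = 8 - 2*X*(-5) = 8 - (-10)*X = 8 + 10*X)
f = 84 (f = 2*42 = 84)
r(S, F) = -124*S - 62*F (r(S, F) = ((S + F) + S)*(8 + 10*(-7)) = ((F + S) + S)*(8 - 70) = (F + 2*S)*(-62) = -124*S - 62*F)
(-310636 - 307373) + r(f, 281) = (-310636 - 307373) + (-124*84 - 62*281) = -618009 + (-10416 - 17422) = -618009 - 27838 = -645847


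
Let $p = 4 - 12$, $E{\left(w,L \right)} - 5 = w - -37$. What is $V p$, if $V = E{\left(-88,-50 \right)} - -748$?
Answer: $-5616$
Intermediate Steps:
$E{\left(w,L \right)} = 42 + w$ ($E{\left(w,L \right)} = 5 + \left(w - -37\right) = 5 + \left(w + 37\right) = 5 + \left(37 + w\right) = 42 + w$)
$p = -8$ ($p = 4 - 12 = -8$)
$V = 702$ ($V = \left(42 - 88\right) - -748 = -46 + 748 = 702$)
$V p = 702 \left(-8\right) = -5616$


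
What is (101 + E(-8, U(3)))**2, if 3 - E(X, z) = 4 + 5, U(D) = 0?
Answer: 9025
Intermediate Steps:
E(X, z) = -6 (E(X, z) = 3 - (4 + 5) = 3 - 1*9 = 3 - 9 = -6)
(101 + E(-8, U(3)))**2 = (101 - 6)**2 = 95**2 = 9025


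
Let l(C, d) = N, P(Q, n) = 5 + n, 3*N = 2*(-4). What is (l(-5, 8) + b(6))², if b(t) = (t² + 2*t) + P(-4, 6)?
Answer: 28561/9 ≈ 3173.4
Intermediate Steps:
N = -8/3 (N = (2*(-4))/3 = (⅓)*(-8) = -8/3 ≈ -2.6667)
l(C, d) = -8/3
b(t) = 11 + t² + 2*t (b(t) = (t² + 2*t) + (5 + 6) = (t² + 2*t) + 11 = 11 + t² + 2*t)
(l(-5, 8) + b(6))² = (-8/3 + (11 + 6² + 2*6))² = (-8/3 + (11 + 36 + 12))² = (-8/3 + 59)² = (169/3)² = 28561/9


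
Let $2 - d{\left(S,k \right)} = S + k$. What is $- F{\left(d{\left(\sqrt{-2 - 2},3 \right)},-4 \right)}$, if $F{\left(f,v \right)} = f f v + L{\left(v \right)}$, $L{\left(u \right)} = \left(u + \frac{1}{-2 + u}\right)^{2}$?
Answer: $- \frac{1057}{36} + 16 i \approx -29.361 + 16.0 i$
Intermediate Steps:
$d{\left(S,k \right)} = 2 - S - k$ ($d{\left(S,k \right)} = 2 - \left(S + k\right) = 2 - S - k$)
$F{\left(f,v \right)} = v f^{2} + \frac{\left(1 + v^{2} - 2 v\right)^{2}}{\left(-2 + v\right)^{2}}$ ($F{\left(f,v \right)} = f f v + \frac{\left(1 + v^{2} - 2 v\right)^{2}}{\left(-2 + v\right)^{2}} = f^{2} v + \frac{\left(1 + v^{2} - 2 v\right)^{2}}{\left(-2 + v\right)^{2}} = v f^{2} + \frac{\left(1 + v^{2} - 2 v\right)^{2}}{\left(-2 + v\right)^{2}}$)
$- F{\left(d{\left(\sqrt{-2 - 2},3 \right)},-4 \right)} = - (- 4 \left(2 - \sqrt{-2 - 2} - 3\right)^{2} + \frac{\left(1 + \left(-4\right)^{2} - -8\right)^{2}}{\left(-2 - 4\right)^{2}}) = - (- 4 \left(2 - \sqrt{-4} - 3\right)^{2} + \frac{\left(1 + 16 + 8\right)^{2}}{36}) = - (- 4 \left(2 - 2 i - 3\right)^{2} + \frac{25^{2}}{36}) = - (- 4 \left(2 - 2 i - 3\right)^{2} + \frac{1}{36} \cdot 625) = - (- 4 \left(-1 - 2 i\right)^{2} + \frac{625}{36}) = - (\frac{625}{36} - 4 \left(-1 - 2 i\right)^{2}) = - \frac{625}{36} + 4 \left(-1 - 2 i\right)^{2}$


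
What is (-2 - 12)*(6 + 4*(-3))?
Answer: 84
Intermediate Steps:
(-2 - 12)*(6 + 4*(-3)) = -14*(6 - 12) = -14*(-6) = 84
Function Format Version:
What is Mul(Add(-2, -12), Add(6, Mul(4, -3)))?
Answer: 84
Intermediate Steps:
Mul(Add(-2, -12), Add(6, Mul(4, -3))) = Mul(-14, Add(6, -12)) = Mul(-14, -6) = 84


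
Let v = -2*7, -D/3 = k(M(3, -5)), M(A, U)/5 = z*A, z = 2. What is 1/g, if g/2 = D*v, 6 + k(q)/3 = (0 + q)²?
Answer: 1/225288 ≈ 4.4388e-6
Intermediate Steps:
M(A, U) = 10*A (M(A, U) = 5*(2*A) = 10*A)
k(q) = -18 + 3*q² (k(q) = -18 + 3*(0 + q)² = -18 + 3*q²)
D = -8046 (D = -3*(-18 + 3*(10*3)²) = -3*(-18 + 3*30²) = -3*(-18 + 3*900) = -3*(-18 + 2700) = -3*2682 = -8046)
v = -14
g = 225288 (g = 2*(-8046*(-14)) = 2*112644 = 225288)
1/g = 1/225288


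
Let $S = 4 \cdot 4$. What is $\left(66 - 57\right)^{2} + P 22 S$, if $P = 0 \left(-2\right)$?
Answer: $81$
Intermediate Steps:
$P = 0$
$S = 16$
$\left(66 - 57\right)^{2} + P 22 S = \left(66 - 57\right)^{2} + 0 \cdot 22 \cdot 16 = \left(66 - 57\right)^{2} + 0 \cdot 16 = 9^{2} + 0 = 81 + 0 = 81$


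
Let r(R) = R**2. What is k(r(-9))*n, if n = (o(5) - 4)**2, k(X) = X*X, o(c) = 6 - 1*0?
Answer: 26244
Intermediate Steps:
o(c) = 6 (o(c) = 6 + 0 = 6)
k(X) = X**2
n = 4 (n = (6 - 4)**2 = 2**2 = 4)
k(r(-9))*n = ((-9)**2)**2*4 = 81**2*4 = 6561*4 = 26244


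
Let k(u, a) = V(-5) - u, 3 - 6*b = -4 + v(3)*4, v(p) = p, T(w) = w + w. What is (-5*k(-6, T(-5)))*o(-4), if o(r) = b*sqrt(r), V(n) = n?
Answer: 25*I/3 ≈ 8.3333*I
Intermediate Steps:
T(w) = 2*w
b = -5/6 (b = 1/2 - (-4 + 3*4)/6 = 1/2 - (-4 + 12)/6 = 1/2 - 1/6*8 = 1/2 - 4/3 = -5/6 ≈ -0.83333)
k(u, a) = -5 - u
o(r) = -5*sqrt(r)/6
(-5*k(-6, T(-5)))*o(-4) = (-5*(-5 - 1*(-6)))*(-5*I/3) = (-5*(-5 + 6))*(-5*I/3) = (-5*1)*(-5*I/3) = -(-25)*I/3 = 25*I/3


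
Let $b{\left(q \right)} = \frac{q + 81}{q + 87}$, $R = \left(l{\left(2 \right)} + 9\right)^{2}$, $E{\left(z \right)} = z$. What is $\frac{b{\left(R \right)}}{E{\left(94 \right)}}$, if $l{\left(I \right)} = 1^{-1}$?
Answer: $\frac{181}{17578} \approx 0.010297$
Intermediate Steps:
$l{\left(I \right)} = 1$
$R = 100$ ($R = \left(1 + 9\right)^{2} = 10^{2} = 100$)
$b{\left(q \right)} = \frac{81 + q}{87 + q}$
$\frac{b{\left(R \right)}}{E{\left(94 \right)}} = \frac{\frac{1}{87 + 100} \left(81 + 100\right)}{94} = \frac{1}{187} \cdot 181 \cdot \frac{1}{94} = \frac{181}{187} \cdot \frac{1}{94} = \frac{181}{17578}$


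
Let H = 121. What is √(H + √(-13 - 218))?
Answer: √(121 + I*√231) ≈ 11.022 + 0.6895*I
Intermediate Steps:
√(H + √(-13 - 218)) = √(121 + √(-13 - 218)) = √(121 + √(-231)) = √(121 + I*√231)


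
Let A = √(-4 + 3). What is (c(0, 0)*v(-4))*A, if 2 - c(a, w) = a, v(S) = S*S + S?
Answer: 24*I ≈ 24.0*I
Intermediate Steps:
v(S) = S + S² (v(S) = S² + S = S + S²)
c(a, w) = 2 - a
A = I (A = √(-1) = I ≈ 1.0*I)
(c(0, 0)*v(-4))*A = ((2 - 1*0)*(-4*(1 - 4)))*I = ((2 + 0)*(-4*(-3)))*I = (2*12)*I = 24*I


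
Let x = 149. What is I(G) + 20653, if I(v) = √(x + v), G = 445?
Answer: 20653 + 3*√66 ≈ 20677.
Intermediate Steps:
I(v) = √(149 + v)
I(G) + 20653 = √(149 + 445) + 20653 = √594 + 20653 = 3*√66 + 20653 = 20653 + 3*√66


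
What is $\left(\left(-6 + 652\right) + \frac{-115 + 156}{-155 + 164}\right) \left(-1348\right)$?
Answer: $- \frac{7892540}{9} \approx -8.7695 \cdot 10^{5}$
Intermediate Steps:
$\left(\left(-6 + 652\right) + \frac{-115 + 156}{-155 + 164}\right) \left(-1348\right) = \left(646 + \frac{41}{9}\right) \left(-1348\right) = \frac{5855}{9} \left(-1348\right) = - \frac{7892540}{9}$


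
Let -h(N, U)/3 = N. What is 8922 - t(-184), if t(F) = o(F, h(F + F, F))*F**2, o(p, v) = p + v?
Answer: -31138598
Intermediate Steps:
h(N, U) = -3*N
t(F) = -5*F**3 (t(F) = (F - 3*(F + F))*F**2 = (F - 6*F)*F**2 = (-5*F)*F**2 = -5*F**3)
8922 - t(-184) = 8922 - (-5)*(-184)**3 = 8922 - (-5)*(-6229504) = 8922 - 1*31147520 = 8922 - 31147520 = -31138598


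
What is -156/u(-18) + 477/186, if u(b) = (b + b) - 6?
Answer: 2725/434 ≈ 6.2788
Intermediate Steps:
u(b) = -6 + 2*b (u(b) = 2*b - 6 = -6 + 2*b)
-156/u(-18) + 477/186 = -156/(-6 + 2*(-18)) + 477/186 = -156/(-6 - 36) + 477*(1/186) = -156/(-42) + 159/62 = -156*(-1/42) + 159/62 = 26/7 + 159/62 = 2725/434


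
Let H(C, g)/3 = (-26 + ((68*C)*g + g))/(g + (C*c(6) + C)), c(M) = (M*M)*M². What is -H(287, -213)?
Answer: 12471441/372026 ≈ 33.523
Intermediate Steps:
c(M) = M⁴ (c(M) = M²*M² = M⁴)
H(C, g) = 3*(-26 + g + 68*C*g)/(g + 1297*C) (H(C, g) = 3*((-26 + ((68*C)*g + g))/(g + (C*6⁴ + C))) = 3*((-26 + (68*C*g + g))/(g + (C*1296 + C))) = 3*((-26 + (g + 68*C*g))/(g + (1296*C + C))) = 3*((-26 + g + 68*C*g)/(g + 1297*C)) = 3*(-26 + g + 68*C*g)/(g + 1297*C))
-H(287, -213) = -3*(-26 - 213 + 68*287*(-213))/(-213 + 1297*287) = -3*(-26 - 213 - 4156908)/(-213 + 372239) = -3*(-4157147)/372026 = -1*(-12471441/372026) = 12471441/372026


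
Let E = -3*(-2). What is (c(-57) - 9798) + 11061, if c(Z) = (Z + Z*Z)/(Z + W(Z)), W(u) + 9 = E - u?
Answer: 199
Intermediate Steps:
E = 6
W(u) = -3 - u (W(u) = -9 + (6 - u) = -3 - u)
c(Z) = -Z/3 - Z²/3 (c(Z) = (Z + Z*Z)/(Z + (-3 - Z)) = (Z + Z²)/(-3) = (Z + Z²)*(-⅓) = -Z/3 - Z²/3)
(c(-57) - 9798) + 11061 = (-⅓*(-57)*(1 - 57) - 9798) + 11061 = (-⅓*(-57)*(-56) - 9798) + 11061 = (-1064 - 9798) + 11061 = -10862 + 11061 = 199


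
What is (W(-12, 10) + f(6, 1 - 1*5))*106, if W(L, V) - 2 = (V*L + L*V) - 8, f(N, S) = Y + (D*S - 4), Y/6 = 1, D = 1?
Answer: -26288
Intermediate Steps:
Y = 6 (Y = 6*1 = 6)
f(N, S) = 2 + S (f(N, S) = 6 + (1*S - 4) = 6 + (S - 4) = 6 + (-4 + S) = 2 + S)
W(L, V) = -6 + 2*L*V (W(L, V) = 2 + ((V*L + L*V) - 8) = 2 + ((L*V + L*V) - 8) = 2 + (2*L*V - 8) = 2 + (-8 + 2*L*V) = -6 + 2*L*V)
(W(-12, 10) + f(6, 1 - 1*5))*106 = ((-6 + 2*(-12)*10) + (2 + (1 - 1*5)))*106 = ((-6 - 240) + (2 + (1 - 5)))*106 = (-246 + (2 - 4))*106 = (-246 - 2)*106 = -248*106 = -26288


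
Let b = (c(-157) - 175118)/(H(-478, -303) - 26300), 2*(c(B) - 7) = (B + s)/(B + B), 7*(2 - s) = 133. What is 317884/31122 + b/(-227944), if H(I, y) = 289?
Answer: 2224849502976085/217821489745392 ≈ 10.214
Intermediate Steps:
s = -17 (s = 2 - 1/7*133 = 2 - 19 = -17)
c(B) = 7 + (-17 + B)/(4*B) (c(B) = 7 + ((B - 17)/(B + B))/2 = 7 + ((-17 + B)/((2*B)))/2 = 7 + ((-17 + B)*(1/(2*B)))/2 = 7 + ((-17 + B)/(2*B))/2 = 7 + (-17 + B)/(4*B))
b = 54984767/8167454 (b = ((1/4)*(-17 + 29*(-157))/(-157) - 175118)/(289 - 26300) = ((1/4)*(-1/157)*(-17 - 4553) - 175118)/(-26011) = ((1/4)*(-1/157)*(-4570) - 175118)*(-1/26011) = (2285/314 - 175118)*(-1/26011) = -54984767/314*(-1/26011) = 54984767/8167454 ≈ 6.7322)
317884/31122 + b/(-227944) = 317884/31122 + (54984767/8167454)/(-227944) = 317884*(1/31122) + (54984767/8167454)*(-1/227944) = 22706/2223 - 54984767/1861722134576 = 2224849502976085/217821489745392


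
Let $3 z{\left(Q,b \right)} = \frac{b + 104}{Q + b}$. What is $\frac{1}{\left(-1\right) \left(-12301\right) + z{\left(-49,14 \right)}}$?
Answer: $\frac{105}{1291487} \approx 8.1302 \cdot 10^{-5}$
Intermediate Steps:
$z{\left(Q,b \right)} = \frac{104 + b}{3 \left(Q + b\right)}$ ($z{\left(Q,b \right)} = \frac{\left(b + 104\right) \frac{1}{Q + b}}{3} = \frac{\left(104 + b\right) \frac{1}{Q + b}}{3} = \frac{\frac{1}{Q + b} \left(104 + b\right)}{3} = \frac{104 + b}{3 \left(Q + b\right)}$)
$\frac{1}{\left(-1\right) \left(-12301\right) + z{\left(-49,14 \right)}} = \frac{1}{\left(-1\right) \left(-12301\right) + \frac{104 + 14}{3 \left(-49 + 14\right)}} = \frac{1}{12301 + \frac{1}{3} \frac{1}{-35} \cdot 118} = \frac{1}{12301 + \frac{1}{3} \left(- \frac{1}{35}\right) 118} = \frac{1}{12301 - \frac{118}{105}} = \frac{1}{\frac{1291487}{105}} = \frac{105}{1291487}$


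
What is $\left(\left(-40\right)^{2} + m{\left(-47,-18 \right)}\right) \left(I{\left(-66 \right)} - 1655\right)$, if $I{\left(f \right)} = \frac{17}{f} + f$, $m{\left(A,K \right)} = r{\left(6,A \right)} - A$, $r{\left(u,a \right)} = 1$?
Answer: $- \frac{93608872}{33} \approx -2.8366 \cdot 10^{6}$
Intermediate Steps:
$m{\left(A,K \right)} = 1 - A$
$I{\left(f \right)} = f + \frac{17}{f}$
$\left(\left(-40\right)^{2} + m{\left(-47,-18 \right)}\right) \left(I{\left(-66 \right)} - 1655\right) = \left(\left(-40\right)^{2} + \left(1 - -47\right)\right) \left(\left(-66 + \frac{17}{-66}\right) - 1655\right) = \left(1600 + \left(1 + 47\right)\right) \left(\left(-66 + 17 \left(- \frac{1}{66}\right)\right) - 1655\right) = \left(1600 + 48\right) \left(\left(-66 - \frac{17}{66}\right) - 1655\right) = 1648 \left(- \frac{4373}{66} - 1655\right) = 1648 \left(- \frac{113603}{66}\right) = - \frac{93608872}{33}$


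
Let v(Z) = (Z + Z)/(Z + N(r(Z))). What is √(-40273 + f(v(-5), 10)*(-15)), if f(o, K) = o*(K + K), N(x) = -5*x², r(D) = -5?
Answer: I*√6810037/13 ≈ 200.74*I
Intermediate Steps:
v(Z) = 2*Z/(-125 + Z) (v(Z) = (Z + Z)/(Z - 5*(-5)²) = (2*Z)/(Z - 5*25) = (2*Z)/(Z - 125) = (2*Z)/(-125 + Z) = 2*Z/(-125 + Z))
f(o, K) = 2*K*o (f(o, K) = o*(2*K) = 2*K*o)
√(-40273 + f(v(-5), 10)*(-15)) = √(-40273 + (2*10*(2*(-5)/(-125 - 5)))*(-15)) = √(-40273 + (2*10*(2*(-5)/(-130)))*(-15)) = √(-40273 + (2*10*(2*(-5)*(-1/130)))*(-15)) = √(-40273 + (2*10*(1/13))*(-15)) = √(-40273 + (20/13)*(-15)) = √(-40273 - 300/13) = √(-523849/13) = I*√6810037/13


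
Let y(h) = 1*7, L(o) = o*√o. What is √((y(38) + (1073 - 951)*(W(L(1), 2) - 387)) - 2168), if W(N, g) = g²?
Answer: I*√48887 ≈ 221.1*I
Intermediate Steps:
L(o) = o^(3/2)
y(h) = 7
√((y(38) + (1073 - 951)*(W(L(1), 2) - 387)) - 2168) = √((7 + (1073 - 951)*(2² - 387)) - 2168) = √((7 + 122*(4 - 387)) - 2168) = √((7 + 122*(-383)) - 2168) = √((7 - 46726) - 2168) = √(-46719 - 2168) = √(-48887) = I*√48887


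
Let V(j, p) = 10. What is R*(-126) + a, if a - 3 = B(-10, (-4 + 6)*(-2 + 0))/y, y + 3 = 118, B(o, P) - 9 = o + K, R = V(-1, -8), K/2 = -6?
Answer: -144568/115 ≈ -1257.1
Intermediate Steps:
K = -12 (K = 2*(-6) = -12)
R = 10
B(o, P) = -3 + o (B(o, P) = 9 + (o - 12) = 9 + (-12 + o) = -3 + o)
y = 115 (y = -3 + 118 = 115)
a = 332/115 (a = 3 + (-3 - 10)/115 = 3 - 13*1/115 = 3 - 13/115 = 332/115 ≈ 2.8870)
R*(-126) + a = 10*(-126) + 332/115 = -1260 + 332/115 = -144568/115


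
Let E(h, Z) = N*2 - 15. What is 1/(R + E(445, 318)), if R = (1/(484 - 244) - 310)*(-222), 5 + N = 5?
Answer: 40/2752163 ≈ 1.4534e-5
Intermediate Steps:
N = 0 (N = -5 + 5 = 0)
E(h, Z) = -15 (E(h, Z) = 0*2 - 15 = 0 - 15 = -15)
R = 2752763/40 (R = (1/240 - 310)*(-222) = -74399/240*(-222) = 2752763/40 ≈ 68819.)
1/(R + E(445, 318)) = 1/(2752763/40 - 15) = 1/(2752163/40) = 40/2752163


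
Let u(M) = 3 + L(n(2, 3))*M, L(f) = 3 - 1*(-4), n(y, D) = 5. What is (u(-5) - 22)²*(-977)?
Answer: -2848932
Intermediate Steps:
L(f) = 7 (L(f) = 3 + 4 = 7)
u(M) = 3 + 7*M
(u(-5) - 22)²*(-977) = ((3 + 7*(-5)) - 22)²*(-977) = ((3 - 35) - 22)²*(-977) = (-32 - 22)²*(-977) = (-54)²*(-977) = 2916*(-977) = -2848932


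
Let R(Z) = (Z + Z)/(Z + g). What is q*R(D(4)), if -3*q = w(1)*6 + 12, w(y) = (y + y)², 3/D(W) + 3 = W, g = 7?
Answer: -36/5 ≈ -7.2000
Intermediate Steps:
D(W) = 3/(-3 + W)
w(y) = 4*y² (w(y) = (2*y)² = 4*y²)
R(Z) = 2*Z/(7 + Z) (R(Z) = (Z + Z)/(Z + 7) = (2*Z)/(7 + Z) = 2*Z/(7 + Z))
q = -12 (q = -((4*1²)*6 + 12)/3 = -((4*1)*6 + 12)/3 = -(4*6 + 12)/3 = -(24 + 12)/3 = -⅓*36 = -12)
q*R(D(4)) = -24*3/(-3 + 4)/(7 + 3/(-3 + 4)) = -24*3/1/(7 + 3/1) = -24*3*1/(7 + 3*1) = -24*3/(7 + 3) = -24*3/10 = -12*⅗ = -36/5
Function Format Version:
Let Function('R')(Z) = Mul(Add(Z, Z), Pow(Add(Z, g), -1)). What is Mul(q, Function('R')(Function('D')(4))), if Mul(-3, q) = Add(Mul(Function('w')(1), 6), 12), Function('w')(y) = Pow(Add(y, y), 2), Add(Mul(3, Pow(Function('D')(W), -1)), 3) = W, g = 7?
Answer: Rational(-36, 5) ≈ -7.2000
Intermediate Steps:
Function('D')(W) = Mul(3, Pow(Add(-3, W), -1))
Function('w')(y) = Mul(4, Pow(y, 2)) (Function('w')(y) = Pow(Mul(2, y), 2) = Mul(4, Pow(y, 2)))
Function('R')(Z) = Mul(2, Z, Pow(Add(7, Z), -1)) (Function('R')(Z) = Mul(Add(Z, Z), Pow(Add(Z, 7), -1)) = Mul(Mul(2, Z), Pow(Add(7, Z), -1)) = Mul(2, Z, Pow(Add(7, Z), -1)))
q = -12 (q = Mul(Rational(-1, 3), Add(Mul(Mul(4, Pow(1, 2)), 6), 12)) = Mul(Rational(-1, 3), Add(Mul(Mul(4, 1), 6), 12)) = Mul(Rational(-1, 3), Add(Mul(4, 6), 12)) = Mul(Rational(-1, 3), Add(24, 12)) = Mul(Rational(-1, 3), 36) = -12)
Mul(q, Function('R')(Function('D')(4))) = Mul(-12, Mul(2, Mul(3, Pow(Add(-3, 4), -1)), Pow(Add(7, Mul(3, Pow(Add(-3, 4), -1))), -1))) = Mul(-12, Mul(2, Mul(3, Pow(1, -1)), Pow(Add(7, Mul(3, Pow(1, -1))), -1))) = Mul(-12, Mul(2, Mul(3, 1), Pow(Add(7, Mul(3, 1)), -1))) = Mul(-12, Mul(2, 3, Pow(Add(7, 3), -1))) = Mul(-12, Mul(2, 3, Pow(10, -1))) = Mul(-12, Mul(2, 3, Rational(1, 10))) = Mul(-12, Rational(3, 5)) = Rational(-36, 5)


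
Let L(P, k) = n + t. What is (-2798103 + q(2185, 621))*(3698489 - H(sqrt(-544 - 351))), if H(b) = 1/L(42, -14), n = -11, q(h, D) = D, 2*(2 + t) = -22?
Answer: -41385826085039/4 ≈ -1.0346e+13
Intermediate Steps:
t = -13 (t = -2 + (1/2)*(-22) = -2 - 11 = -13)
L(P, k) = -24 (L(P, k) = -11 - 13 = -24)
H(b) = -1/24 (H(b) = 1/(-24) = -1/24)
(-2798103 + q(2185, 621))*(3698489 - H(sqrt(-544 - 351))) = (-2798103 + 621)*(3698489 - 1*(-1/24)) = -2797482*(3698489 + 1/24) = -2797482*88763737/24 = -41385826085039/4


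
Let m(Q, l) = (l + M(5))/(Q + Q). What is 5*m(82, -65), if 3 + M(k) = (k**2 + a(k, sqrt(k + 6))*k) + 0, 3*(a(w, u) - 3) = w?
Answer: -295/492 ≈ -0.59959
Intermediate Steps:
a(w, u) = 3 + w/3
M(k) = -3 + k**2 + k*(3 + k/3) (M(k) = -3 + ((k**2 + (3 + k/3)*k) + 0) = -3 + ((k**2 + k*(3 + k/3)) + 0) = -3 + (k**2 + k*(3 + k/3)) = -3 + k**2 + k*(3 + k/3))
m(Q, l) = (136/3 + l)/(2*Q) (m(Q, l) = (l + (-3 + 3*5 + (4/3)*5**2))/(Q + Q) = (l + (-3 + 15 + (4/3)*25))/((2*Q)) = (l + (-3 + 15 + 100/3))*(1/(2*Q)) = (l + 136/3)*(1/(2*Q)) = (136/3 + l)*(1/(2*Q)) = (136/3 + l)/(2*Q))
5*m(82, -65) = 5*((1/6)*(136 + 3*(-65))/82) = 5*((1/6)*(1/82)*(136 - 195)) = 5*((1/6)*(1/82)*(-59)) = 5*(-59/492) = -295/492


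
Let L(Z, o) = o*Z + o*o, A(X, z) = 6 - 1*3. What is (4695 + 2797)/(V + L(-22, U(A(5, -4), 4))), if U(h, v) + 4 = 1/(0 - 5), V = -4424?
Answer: -187300/107849 ≈ -1.7367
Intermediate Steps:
A(X, z) = 3 (A(X, z) = 6 - 3 = 3)
U(h, v) = -21/5 (U(h, v) = -4 + 1/(0 - 5) = -4 + 1/(-5) = -4 - ⅕ = -21/5)
L(Z, o) = o² + Z*o (L(Z, o) = Z*o + o² = o² + Z*o)
(4695 + 2797)/(V + L(-22, U(A(5, -4), 4))) = (4695 + 2797)/(-4424 - 21*(-22 - 21/5)/5) = 7492/(-4424 - 21/5*(-131/5)) = 7492/(-4424 + 2751/25) = 7492/(-107849/25) = 7492*(-25/107849) = -187300/107849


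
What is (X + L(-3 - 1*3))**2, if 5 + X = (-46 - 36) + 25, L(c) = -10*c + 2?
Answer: 0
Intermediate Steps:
L(c) = 2 - 10*c
X = -62 (X = -5 + ((-46 - 36) + 25) = -5 + (-82 + 25) = -5 - 57 = -62)
(X + L(-3 - 1*3))**2 = (-62 + (2 - 10*(-3 - 1*3)))**2 = (-62 + (2 - 10*(-3 - 3)))**2 = (-62 + (2 - 10*(-6)))**2 = (-62 + (2 + 60))**2 = (-62 + 62)**2 = 0**2 = 0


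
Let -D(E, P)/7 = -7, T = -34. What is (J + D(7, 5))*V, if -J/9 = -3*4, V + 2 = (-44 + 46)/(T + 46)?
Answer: -1727/6 ≈ -287.83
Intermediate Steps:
D(E, P) = 49 (D(E, P) = -7*(-7) = 49)
V = -11/6 (V = -2 + (-44 + 46)/(-34 + 46) = -2 + 2/12 = -2 + 2*(1/12) = -2 + ⅙ = -11/6 ≈ -1.8333)
J = 108 (J = -(-27)*4 = -9*(-12) = 108)
(J + D(7, 5))*V = (108 + 49)*(-11/6) = 157*(-11/6) = -1727/6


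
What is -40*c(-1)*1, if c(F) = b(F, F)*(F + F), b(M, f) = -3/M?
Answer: 240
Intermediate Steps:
c(F) = -6 (c(F) = (-3/F)*(F + F) = (-3/F)*(2*F) = -6)
-40*c(-1)*1 = -40*(-6)*1 = 240*1 = 240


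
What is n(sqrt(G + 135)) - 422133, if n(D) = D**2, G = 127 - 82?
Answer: -421953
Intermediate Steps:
G = 45
n(sqrt(G + 135)) - 422133 = (sqrt(45 + 135))**2 - 422133 = (sqrt(180))**2 - 422133 = (6*sqrt(5))**2 - 422133 = 180 - 422133 = -421953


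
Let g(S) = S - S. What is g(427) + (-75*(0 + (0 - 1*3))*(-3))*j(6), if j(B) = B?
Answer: -4050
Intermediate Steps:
g(S) = 0
g(427) + (-75*(0 + (0 - 1*3))*(-3))*j(6) = 0 - 75*(0 + (0 - 1*3))*(-3)*6 = 0 - 75*(0 + (0 - 3))*(-3)*6 = 0 - 75*(0 - 3)*(-3)*6 = 0 - (-225)*(-3)*6 = 0 - 75*9*6 = 0 - 675*6 = 0 - 4050 = -4050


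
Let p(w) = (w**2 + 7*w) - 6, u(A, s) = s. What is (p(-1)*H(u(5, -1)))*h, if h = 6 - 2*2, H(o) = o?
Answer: 24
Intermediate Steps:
h = 2 (h = 6 - 4 = 2)
p(w) = -6 + w**2 + 7*w
(p(-1)*H(u(5, -1)))*h = ((-6 + (-1)**2 + 7*(-1))*(-1))*2 = ((-6 + 1 - 7)*(-1))*2 = -12*(-1)*2 = 12*2 = 24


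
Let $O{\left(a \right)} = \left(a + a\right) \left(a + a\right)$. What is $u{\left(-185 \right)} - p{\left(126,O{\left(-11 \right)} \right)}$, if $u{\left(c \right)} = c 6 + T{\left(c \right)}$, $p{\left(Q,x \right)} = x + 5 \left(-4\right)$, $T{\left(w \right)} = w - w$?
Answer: $-1574$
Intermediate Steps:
$O{\left(a \right)} = 4 a^{2}$ ($O{\left(a \right)} = 2 a 2 a = 4 a^{2}$)
$T{\left(w \right)} = 0$
$p{\left(Q,x \right)} = -20 + x$ ($p{\left(Q,x \right)} = x - 20 = -20 + x$)
$u{\left(c \right)} = 6 c$ ($u{\left(c \right)} = c 6 + 0 = 6 c + 0 = 6 c$)
$u{\left(-185 \right)} - p{\left(126,O{\left(-11 \right)} \right)} = 6 \left(-185\right) - \left(-20 + 4 \left(-11\right)^{2}\right) = -1110 - \left(-20 + 4 \cdot 121\right) = -1110 - \left(-20 + 484\right) = -1110 - 464 = -1574$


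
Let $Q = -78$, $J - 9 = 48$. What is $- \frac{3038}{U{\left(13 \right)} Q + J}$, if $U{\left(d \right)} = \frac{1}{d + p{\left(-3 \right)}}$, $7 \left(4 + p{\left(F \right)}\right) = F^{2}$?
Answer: $- \frac{36456}{593} \approx -61.477$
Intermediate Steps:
$J = 57$ ($J = 9 + 48 = 57$)
$p{\left(F \right)} = -4 + \frac{F^{2}}{7}$
$U{\left(d \right)} = \frac{1}{- \frac{19}{7} + d}$ ($U{\left(d \right)} = \frac{1}{d - \left(4 - \frac{\left(-3\right)^{2}}{7}\right)} = \frac{1}{d + \left(-4 + \frac{1}{7} \cdot 9\right)} = \frac{1}{d + \left(-4 + \frac{9}{7}\right)} = \frac{1}{d - \frac{19}{7}} = \frac{1}{- \frac{19}{7} + d}$)
$- \frac{3038}{U{\left(13 \right)} Q + J} = - \frac{3038}{\frac{7}{-19 + 7 \cdot 13} \left(-78\right) + 57} = - \frac{3038}{\frac{7}{-19 + 91} \left(-78\right) + 57} = - \frac{3038}{\frac{7}{72} \left(-78\right) + 57} = - \frac{3038}{- \frac{91}{12} + 57} = - \frac{3038}{\frac{593}{12}} = \left(-3038\right) \frac{12}{593} = - \frac{36456}{593}$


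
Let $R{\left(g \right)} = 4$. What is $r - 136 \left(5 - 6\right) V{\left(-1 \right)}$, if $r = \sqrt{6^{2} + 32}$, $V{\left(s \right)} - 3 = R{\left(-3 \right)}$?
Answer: $952 + 2 \sqrt{17} \approx 960.25$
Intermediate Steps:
$V{\left(s \right)} = 7$ ($V{\left(s \right)} = 3 + 4 = 7$)
$r = 2 \sqrt{17}$ ($r = \sqrt{36 + 32} = \sqrt{68} = 2 \sqrt{17} \approx 8.2462$)
$r - 136 \left(5 - 6\right) V{\left(-1 \right)} = 2 \sqrt{17} - 136 \left(5 - 6\right) 7 = 2 \sqrt{17} - 136 \left(\left(-1\right) 7\right) = 2 \sqrt{17} - -952 = 2 \sqrt{17} + 952 = 952 + 2 \sqrt{17}$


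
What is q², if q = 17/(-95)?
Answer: 289/9025 ≈ 0.032022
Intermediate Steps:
q = -17/95 (q = 17*(-1/95) = -17/95 ≈ -0.17895)
q² = (-17/95)² = 289/9025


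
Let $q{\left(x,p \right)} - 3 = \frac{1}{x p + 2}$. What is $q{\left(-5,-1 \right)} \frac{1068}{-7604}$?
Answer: $- \frac{5874}{13307} \approx -0.44142$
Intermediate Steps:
$q{\left(x,p \right)} = 3 + \frac{1}{2 + p x}$ ($q{\left(x,p \right)} = 3 + \frac{1}{x p + 2} = 3 + \frac{1}{p x + 2} = 3 + \frac{1}{2 + p x}$)
$q{\left(-5,-1 \right)} \frac{1068}{-7604} = \frac{7 + 3 \left(-1\right) \left(-5\right)}{2 - -5} \frac{1068}{-7604} = \frac{7 + 15}{2 + 5} \cdot 1068 \left(- \frac{1}{7604}\right) = \frac{1}{7} \cdot 22 \left(- \frac{267}{1901}\right) = \frac{22}{7} \left(- \frac{267}{1901}\right) = - \frac{5874}{13307}$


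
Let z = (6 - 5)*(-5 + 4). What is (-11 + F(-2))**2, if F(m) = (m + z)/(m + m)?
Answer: 1681/16 ≈ 105.06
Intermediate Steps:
z = -1 (z = 1*(-1) = -1)
F(m) = (-1 + m)/(2*m) (F(m) = (m - 1)/(m + m) = (-1 + m)/((2*m)) = (-1 + m)*(1/(2*m)) = (-1 + m)/(2*m))
(-11 + F(-2))**2 = (-11 + (1/2)*(-1 - 2)/(-2))**2 = (-11 + (1/2)*(-1/2)*(-3))**2 = (-11 + 3/4)**2 = (-41/4)**2 = 1681/16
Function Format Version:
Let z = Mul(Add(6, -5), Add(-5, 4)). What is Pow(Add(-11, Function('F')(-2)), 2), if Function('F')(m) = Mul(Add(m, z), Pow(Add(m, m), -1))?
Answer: Rational(1681, 16) ≈ 105.06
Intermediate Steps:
z = -1 (z = Mul(1, -1) = -1)
Function('F')(m) = Mul(Rational(1, 2), Pow(m, -1), Add(-1, m)) (Function('F')(m) = Mul(Add(m, -1), Pow(Add(m, m), -1)) = Mul(Add(-1, m), Pow(Mul(2, m), -1)) = Mul(Add(-1, m), Mul(Rational(1, 2), Pow(m, -1))) = Mul(Rational(1, 2), Pow(m, -1), Add(-1, m)))
Pow(Add(-11, Function('F')(-2)), 2) = Pow(Add(-11, Mul(Rational(1, 2), Pow(-2, -1), Add(-1, -2))), 2) = Pow(Add(-11, Mul(Rational(1, 2), Rational(-1, 2), -3)), 2) = Pow(Add(-11, Rational(3, 4)), 2) = Pow(Rational(-41, 4), 2) = Rational(1681, 16)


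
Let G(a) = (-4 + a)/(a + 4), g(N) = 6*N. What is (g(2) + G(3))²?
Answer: 6889/49 ≈ 140.59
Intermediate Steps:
G(a) = (-4 + a)/(4 + a)
(g(2) + G(3))² = (6*2 + (-4 + 3)/(4 + 3))² = (12 - 1/7)² = (12 + (⅐)*(-1))² = (12 - ⅐)² = (83/7)² = 6889/49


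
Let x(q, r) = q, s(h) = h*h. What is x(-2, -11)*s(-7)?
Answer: -98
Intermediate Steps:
s(h) = h²
x(-2, -11)*s(-7) = -2*(-7)² = -2*49 = -98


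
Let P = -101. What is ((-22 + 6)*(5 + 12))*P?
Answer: 27472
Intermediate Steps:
((-22 + 6)*(5 + 12))*P = ((-22 + 6)*(5 + 12))*(-101) = -16*17*(-101) = -272*(-101) = 27472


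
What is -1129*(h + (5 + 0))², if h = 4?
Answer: -91449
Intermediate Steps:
-1129*(h + (5 + 0))² = -1129*(4 + (5 + 0))² = -1129*(4 + 5)² = -1129*9² = -1129*81 = -1*91449 = -91449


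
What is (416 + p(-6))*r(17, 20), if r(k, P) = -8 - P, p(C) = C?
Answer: -11480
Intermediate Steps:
(416 + p(-6))*r(17, 20) = (416 - 6)*(-8 - 1*20) = 410*(-8 - 20) = 410*(-28) = -11480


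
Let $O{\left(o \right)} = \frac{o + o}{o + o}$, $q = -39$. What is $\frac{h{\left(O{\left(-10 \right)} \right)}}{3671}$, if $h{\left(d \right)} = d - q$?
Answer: $\frac{40}{3671} \approx 0.010896$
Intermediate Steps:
$O{\left(o \right)} = 1$ ($O{\left(o \right)} = \frac{2 o}{2 o} = 2 o \frac{1}{2 o} = 1$)
$h{\left(d \right)} = 39 + d$ ($h{\left(d \right)} = d - -39 = d + 39 = 39 + d$)
$\frac{h{\left(O{\left(-10 \right)} \right)}}{3671} = \frac{39 + 1}{3671} = 40 \cdot \frac{1}{3671} = \frac{40}{3671}$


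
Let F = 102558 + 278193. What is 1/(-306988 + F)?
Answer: 1/73763 ≈ 1.3557e-5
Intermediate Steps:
F = 380751
1/(-306988 + F) = 1/(-306988 + 380751) = 1/73763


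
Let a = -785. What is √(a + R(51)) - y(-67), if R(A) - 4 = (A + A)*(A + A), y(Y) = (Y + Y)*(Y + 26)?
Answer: -5494 + √9623 ≈ -5395.9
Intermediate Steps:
y(Y) = 2*Y*(26 + Y) (y(Y) = (2*Y)*(26 + Y) = 2*Y*(26 + Y))
R(A) = 4 + 4*A² (R(A) = 4 + (A + A)*(A + A) = 4 + (2*A)*(2*A) = 4 + 4*A²)
√(a + R(51)) - y(-67) = √(-785 + (4 + 4*51²)) - 2*(-67)*(26 - 67) = √(-785 + (4 + 4*2601)) - 2*(-67)*(-41) = √(-785 + (4 + 10404)) - 1*5494 = √(-785 + 10408) - 5494 = √9623 - 5494 = -5494 + √9623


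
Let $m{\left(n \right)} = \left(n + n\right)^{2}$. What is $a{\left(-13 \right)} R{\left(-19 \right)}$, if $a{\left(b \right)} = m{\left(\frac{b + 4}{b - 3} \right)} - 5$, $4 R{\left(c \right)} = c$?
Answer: $\frac{4541}{256} \approx 17.738$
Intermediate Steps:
$R{\left(c \right)} = \frac{c}{4}$
$m{\left(n \right)} = 4 n^{2}$ ($m{\left(n \right)} = \left(2 n\right)^{2} = 4 n^{2}$)
$a{\left(b \right)} = -5 + \frac{4 \left(4 + b\right)^{2}}{\left(-3 + b\right)^{2}}$ ($a{\left(b \right)} = 4 \left(\frac{b + 4}{b - 3}\right)^{2} - 5 = 4 \left(\frac{4 + b}{-3 + b}\right)^{2} - 5 = 4 \frac{\left(4 + b\right)^{2}}{\left(-3 + b\right)^{2}} - 5 = \frac{4 \left(4 + b\right)^{2}}{\left(-3 + b\right)^{2}} - 5 = -5 + \frac{4 \left(4 + b\right)^{2}}{\left(-3 + b\right)^{2}}$)
$a{\left(-13 \right)} R{\left(-19 \right)} = \frac{19 - \left(-13\right)^{2} + 62 \left(-13\right)}{9 + \left(-13\right)^{2} - -78} \cdot \frac{1}{4} \left(-19\right) = \frac{19 - 169 - 806}{9 + 169 + 78} \left(- \frac{19}{4}\right) = \frac{19 - 169 - 806}{256} \left(- \frac{19}{4}\right) = \frac{1}{256} \left(-956\right) \left(- \frac{19}{4}\right) = \left(- \frac{239}{64}\right) \left(- \frac{19}{4}\right) = \frac{4541}{256}$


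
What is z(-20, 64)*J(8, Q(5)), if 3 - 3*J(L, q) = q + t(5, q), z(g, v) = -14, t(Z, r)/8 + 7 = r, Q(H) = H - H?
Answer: -826/3 ≈ -275.33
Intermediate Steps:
Q(H) = 0
t(Z, r) = -56 + 8*r
J(L, q) = 59/3 - 3*q (J(L, q) = 1 - (q + (-56 + 8*q))/3 = 1 - (-56 + 9*q)/3 = 1 + (56/3 - 3*q) = 59/3 - 3*q)
z(-20, 64)*J(8, Q(5)) = -14*(59/3 - 3*0) = -14*(59/3 + 0) = -14*59/3 = -826/3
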